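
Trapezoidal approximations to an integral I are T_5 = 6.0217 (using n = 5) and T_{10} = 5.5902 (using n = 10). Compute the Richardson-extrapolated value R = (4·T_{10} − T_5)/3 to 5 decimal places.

5.44637

R = (4·T_{10} − T_5) / 3 = (4·5.5902 − 6.0217)/3 = (16.3391)/3 = 5.44637.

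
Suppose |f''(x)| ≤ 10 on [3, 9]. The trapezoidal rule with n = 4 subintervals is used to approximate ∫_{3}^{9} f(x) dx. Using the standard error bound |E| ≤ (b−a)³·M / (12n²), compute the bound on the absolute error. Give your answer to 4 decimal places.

11.2500

|E| ≤ (6)³·10 / (12·4²) = 2160/192 = 11.2500.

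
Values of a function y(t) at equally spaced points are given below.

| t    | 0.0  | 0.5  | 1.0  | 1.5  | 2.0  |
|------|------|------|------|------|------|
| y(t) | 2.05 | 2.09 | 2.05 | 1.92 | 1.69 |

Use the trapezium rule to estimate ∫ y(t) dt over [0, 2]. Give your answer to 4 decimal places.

3.9650

h = 0.5, n = 4.
(h/2)·[y₀ + 2y₁ + 2y₂ + 2y₃ + y₄] = 0.25·(15.86) = 3.9650.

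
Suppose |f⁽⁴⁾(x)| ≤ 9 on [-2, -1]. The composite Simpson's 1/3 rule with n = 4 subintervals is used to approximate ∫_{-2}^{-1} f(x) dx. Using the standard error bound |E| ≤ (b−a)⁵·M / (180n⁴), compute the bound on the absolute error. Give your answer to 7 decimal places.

|E| ≤ (1)⁵·9 / (180·4⁴) = 9/46080 = 0.0001953.

0.0001953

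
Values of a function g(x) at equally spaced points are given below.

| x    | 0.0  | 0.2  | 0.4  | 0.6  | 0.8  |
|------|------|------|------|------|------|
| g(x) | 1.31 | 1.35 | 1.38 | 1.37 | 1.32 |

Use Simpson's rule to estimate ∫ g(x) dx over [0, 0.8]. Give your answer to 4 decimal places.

1.0847

h = 0.2, n = 4.
(h/3)·[y₀ + 4y₁ + 2y₂ + 4y₃ + y₄] = 0.066667·(16.27) = 1.0847.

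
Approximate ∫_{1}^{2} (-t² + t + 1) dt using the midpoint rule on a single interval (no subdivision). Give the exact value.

0.25

M = (b−a)·f(1.5) = 1·(0.25) = 0.25.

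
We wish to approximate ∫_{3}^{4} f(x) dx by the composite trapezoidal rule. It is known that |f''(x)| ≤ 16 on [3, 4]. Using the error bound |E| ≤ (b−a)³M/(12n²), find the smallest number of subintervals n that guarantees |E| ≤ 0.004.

Need 16/(12n²) ≤ 0.004.
n² ≥ 16/(12·0.004) = 333.333 ⇒ n ≥ 18.2574, so the smallest n is 19.

19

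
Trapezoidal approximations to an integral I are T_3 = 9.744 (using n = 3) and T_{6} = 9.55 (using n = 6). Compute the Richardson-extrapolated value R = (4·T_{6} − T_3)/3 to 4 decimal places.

9.4853

R = (4·T_{6} − T_3) / 3 = (4·9.55 − 9.744)/3 = (28.456)/3 = 9.4853.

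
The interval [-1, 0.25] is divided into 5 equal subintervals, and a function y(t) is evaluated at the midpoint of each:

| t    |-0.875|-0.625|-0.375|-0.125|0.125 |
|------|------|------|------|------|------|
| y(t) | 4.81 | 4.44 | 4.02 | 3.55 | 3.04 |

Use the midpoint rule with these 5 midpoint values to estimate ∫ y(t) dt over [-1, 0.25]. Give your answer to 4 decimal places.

h = 0.25, n = 5.
h·[y(m₁) + y(m₂) + y(m₃) + y(m₄) + y(m₅)] = 0.25·(19.86) = 4.9650.

4.9650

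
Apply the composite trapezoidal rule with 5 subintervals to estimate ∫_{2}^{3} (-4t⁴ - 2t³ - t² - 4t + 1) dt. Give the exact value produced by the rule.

h = (3 − 2)/5 = 0.2.
Nodes t₀,…,t₅ = 2, 2.2, 2.4, 2.6, 2.8, 3.
f(t) = -4t⁴ - 2t³ - t² - 4t + 1: f₀=-91, f₁=-127.6384, f₂=-174.7184, f₃=-234.1024, f₄=-307.8064, f₅=-398.
(h/2)·[f₀ + 2f₁ + 2f₂ + 2f₃ + 2f₄ + f₅] = 0.1·(-2177.5312) = -217.75312.

-217.75312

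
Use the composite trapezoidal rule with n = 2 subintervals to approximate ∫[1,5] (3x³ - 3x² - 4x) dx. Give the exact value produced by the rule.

h = (5 − 1)/2 = 2.
Nodes x₀,…,x₂ = 1, 3, 5.
f(x) = 3x³ - 3x² - 4x: f₀=-4, f₁=42, f₂=280.
(h/2)·[f₀ + 2f₁ + f₂] = 1·(360) = 360.

360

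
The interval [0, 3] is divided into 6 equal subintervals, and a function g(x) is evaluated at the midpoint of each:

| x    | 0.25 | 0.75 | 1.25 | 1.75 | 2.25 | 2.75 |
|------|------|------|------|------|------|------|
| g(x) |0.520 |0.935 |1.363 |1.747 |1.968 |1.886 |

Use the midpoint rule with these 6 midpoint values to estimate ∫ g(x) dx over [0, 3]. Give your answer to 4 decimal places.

h = 0.5, n = 6.
h·[y(m₁) + y(m₂) + y(m₃) + y(m₄) + y(m₅) + y(m₆)] = 0.5·(8.419) = 4.2095.

4.2095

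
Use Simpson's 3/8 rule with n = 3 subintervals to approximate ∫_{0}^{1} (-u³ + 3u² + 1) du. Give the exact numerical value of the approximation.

1.75

h = (1 − 0)/3 = 0.333333.
Nodes u₀,…,u₃ = 0, 0.333333, 0.666667, 1.
f(u) = -u³ + 3u² + 1: f₀=1, f₁=1.296296, f₂=2.037037, f₃=3.
(3h/8)·[f₀ + 3f₁ + 3f₂ + f₃] = 0.125·(14) = 1.75.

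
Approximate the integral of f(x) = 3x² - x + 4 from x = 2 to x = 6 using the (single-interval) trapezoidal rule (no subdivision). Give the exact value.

T = (b−a)/2 · [f(2) + f(6)] = 2·[14 + 106] = 240.

240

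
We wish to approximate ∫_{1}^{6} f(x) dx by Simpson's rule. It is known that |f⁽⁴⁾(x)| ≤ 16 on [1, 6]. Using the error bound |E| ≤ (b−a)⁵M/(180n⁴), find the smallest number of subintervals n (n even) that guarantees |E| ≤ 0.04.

10

Need 50000/(180n⁴) ≤ 0.04.
n⁴ ≥ 50000/(180·0.04) = 6944.44 ⇒ n ≥ 9.1287, so the smallest even n is 10. (n must be even for Simpson's rule.)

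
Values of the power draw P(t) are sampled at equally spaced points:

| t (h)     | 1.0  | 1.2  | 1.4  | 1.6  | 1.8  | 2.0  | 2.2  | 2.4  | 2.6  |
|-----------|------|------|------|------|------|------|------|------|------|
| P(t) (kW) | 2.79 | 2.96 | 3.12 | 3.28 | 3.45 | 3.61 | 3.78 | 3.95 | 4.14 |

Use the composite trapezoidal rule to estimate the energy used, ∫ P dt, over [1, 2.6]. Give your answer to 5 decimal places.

h = 0.2, n = 8.
(h/2)·[y₀ + 2y₁ + 2y₂ + 2y₃ + 2y₄ + 2y₅ + 2y₆ + 2y₇ + y₈] = 0.1·(55.23) = 5.52300.

5.52300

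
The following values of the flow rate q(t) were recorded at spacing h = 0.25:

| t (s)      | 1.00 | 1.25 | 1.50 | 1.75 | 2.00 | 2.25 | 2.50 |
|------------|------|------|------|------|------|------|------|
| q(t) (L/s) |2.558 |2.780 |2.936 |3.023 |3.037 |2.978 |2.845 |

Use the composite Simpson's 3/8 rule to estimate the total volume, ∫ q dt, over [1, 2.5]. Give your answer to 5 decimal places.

h = 0.25, n = 6.
(3h/8)·[y₀ + 3y₁ + 3y₂ + 2y₃ + 3y₄ + 3y₅ + y₆] = 0.09375·(46.642) = 4.37269.

4.37269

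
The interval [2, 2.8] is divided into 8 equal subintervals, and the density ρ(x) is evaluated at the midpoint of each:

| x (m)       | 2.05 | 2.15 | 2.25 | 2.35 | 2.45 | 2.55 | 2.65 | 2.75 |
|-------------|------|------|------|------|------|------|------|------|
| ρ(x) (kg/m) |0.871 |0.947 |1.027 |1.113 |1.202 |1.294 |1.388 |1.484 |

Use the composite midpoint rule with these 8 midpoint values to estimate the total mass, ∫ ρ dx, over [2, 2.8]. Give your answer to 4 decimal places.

h = 0.1, n = 8.
h·[y(m₁) + y(m₂) + y(m₃) + y(m₄) + y(m₅) + y(m₆) + y(m₇) + y(m₈)] = 0.1·(9.326) = 0.9326.

0.9326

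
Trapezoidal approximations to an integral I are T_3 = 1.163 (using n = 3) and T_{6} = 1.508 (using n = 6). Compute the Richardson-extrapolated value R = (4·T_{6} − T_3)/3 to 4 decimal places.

R = (4·T_{6} − T_3) / 3 = (4·1.508 − 1.163)/3 = (4.869)/3 = 1.6230.

1.6230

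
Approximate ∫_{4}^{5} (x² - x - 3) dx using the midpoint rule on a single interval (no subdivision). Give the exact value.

12.75

M = (b−a)·f(4.5) = 1·(12.75) = 12.75.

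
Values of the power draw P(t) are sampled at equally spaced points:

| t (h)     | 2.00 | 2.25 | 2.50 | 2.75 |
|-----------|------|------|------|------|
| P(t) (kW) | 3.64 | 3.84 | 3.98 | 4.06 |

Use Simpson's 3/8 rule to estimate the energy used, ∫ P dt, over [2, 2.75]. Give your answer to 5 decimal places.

2.92125

h = 0.25, n = 3.
(3h/8)·[y₀ + 3y₁ + 3y₂ + y₃] = 0.09375·(31.16) = 2.92125.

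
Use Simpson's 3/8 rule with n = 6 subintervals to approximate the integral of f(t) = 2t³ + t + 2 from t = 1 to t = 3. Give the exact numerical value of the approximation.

48

h = (3 − 1)/6 = 0.333333.
Nodes t₀,…,t₆ = 1, 1.333333, 1.666667, 2, 2.333333, 2.666667, 3.
f(t) = 2t³ + t + 2: f₀=5, f₁=8.074074, f₂=12.925926, f₃=20, f₄=29.740741, f₅=42.592593, f₆=59.
(3h/8)·[f₀ + 3f₁ + 3f₂ + 2f₃ + 3f₄ + 3f₅ + f₆] = 0.125·(384) = 48.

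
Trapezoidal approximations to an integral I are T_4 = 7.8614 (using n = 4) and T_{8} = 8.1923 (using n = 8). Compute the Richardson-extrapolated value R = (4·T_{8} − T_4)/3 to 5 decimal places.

R = (4·T_{8} − T_4) / 3 = (4·8.1923 − 7.8614)/3 = (24.9078)/3 = 8.30260.

8.30260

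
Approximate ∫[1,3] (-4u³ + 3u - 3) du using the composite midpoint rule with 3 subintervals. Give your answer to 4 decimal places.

h = (3 − 1)/3 = 0.666667.
Midpoints m₁,…,m₃ = 1.333333, 2, 2.666667.
f(m₁)=-8.481481, f(m₂)=-29, f(m₃)=-70.851852.
h·[f(m₁) + f(m₂) + f(m₃)] = 0.666667·(-108.333333) = -72.2222.

-72.2222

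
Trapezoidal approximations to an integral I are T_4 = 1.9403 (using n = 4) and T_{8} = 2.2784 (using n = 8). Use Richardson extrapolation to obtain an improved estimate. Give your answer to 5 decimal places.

2.39110

R = (4·T_{8} − T_4) / 3 = (4·2.2784 − 1.9403)/3 = (7.1733)/3 = 2.39110.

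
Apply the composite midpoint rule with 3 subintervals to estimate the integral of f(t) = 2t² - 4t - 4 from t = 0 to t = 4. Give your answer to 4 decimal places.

h = (4 − 0)/3 = 1.333333.
Midpoints m₁,…,m₃ = 0.666667, 2, 3.333333.
f(m₁)=-5.777778, f(m₂)=-4, f(m₃)=4.888889.
h·[f(m₁) + f(m₂) + f(m₃)] = 1.333333·(-4.888889) = -6.5185.

-6.5185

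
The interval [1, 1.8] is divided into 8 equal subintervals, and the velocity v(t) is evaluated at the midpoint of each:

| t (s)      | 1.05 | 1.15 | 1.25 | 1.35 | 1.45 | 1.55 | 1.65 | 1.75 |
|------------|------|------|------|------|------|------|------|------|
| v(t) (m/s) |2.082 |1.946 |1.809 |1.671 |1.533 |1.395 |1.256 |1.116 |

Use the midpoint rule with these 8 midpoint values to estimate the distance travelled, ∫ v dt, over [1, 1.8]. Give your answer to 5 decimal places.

h = 0.1, n = 8.
h·[y(m₁) + y(m₂) + y(m₃) + y(m₄) + y(m₅) + y(m₆) + y(m₇) + y(m₈)] = 0.1·(12.808) = 1.28080.

1.28080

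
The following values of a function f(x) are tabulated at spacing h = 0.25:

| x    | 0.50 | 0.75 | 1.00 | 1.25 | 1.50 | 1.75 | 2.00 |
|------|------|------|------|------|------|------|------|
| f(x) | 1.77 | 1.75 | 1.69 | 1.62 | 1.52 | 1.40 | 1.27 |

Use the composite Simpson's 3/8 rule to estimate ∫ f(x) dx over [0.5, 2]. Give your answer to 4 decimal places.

h = 0.25, n = 6.
(3h/8)·[y₀ + 3y₁ + 3y₂ + 2y₃ + 3y₄ + 3y₅ + y₆] = 0.09375·(25.36) = 2.3775.

2.3775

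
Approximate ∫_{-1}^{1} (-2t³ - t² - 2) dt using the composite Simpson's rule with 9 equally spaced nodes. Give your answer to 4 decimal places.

h = (1 − (-1))/8 = 0.25.
Nodes t₀,…,t₈ = -1, -0.75, -0.5, -0.25, 0, 0.25, 0.5, 0.75, 1.
f(t) = -2t³ - t² - 2: f₀=-1, f₁=-1.71875, f₂=-2, f₃=-2.03125, f₄=-2, f₅=-2.09375, f₆=-2.5, f₇=-3.40625, f₈=-5.
(h/3)·[f₀ + 4f₁ + 2f₂ + 4f₃ + 2f₄ + 4f₅ + 2f₆ + 4f₇ + f₈] = 0.083333·(-56) = -4.6667.

-4.6667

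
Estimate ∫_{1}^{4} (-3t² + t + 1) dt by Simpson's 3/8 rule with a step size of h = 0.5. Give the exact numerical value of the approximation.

h = (4 − 1)/6 = 0.5.
Nodes t₀,…,t₆ = 1, 1.5, 2, 2.5, 3, 3.5, 4.
f(t) = -3t² + t + 1: f₀=-1, f₁=-4.25, f₂=-9, f₃=-15.25, f₄=-23, f₅=-32.25, f₆=-43.
(3h/8)·[f₀ + 3f₁ + 3f₂ + 2f₃ + 3f₄ + 3f₅ + f₆] = 0.1875·(-280) = -52.5.

-52.5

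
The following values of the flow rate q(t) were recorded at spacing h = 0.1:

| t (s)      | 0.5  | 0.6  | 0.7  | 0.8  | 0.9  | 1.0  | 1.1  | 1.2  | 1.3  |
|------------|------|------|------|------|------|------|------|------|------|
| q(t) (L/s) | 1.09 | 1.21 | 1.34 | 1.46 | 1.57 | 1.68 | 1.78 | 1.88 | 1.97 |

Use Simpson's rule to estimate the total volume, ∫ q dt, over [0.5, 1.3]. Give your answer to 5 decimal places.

h = 0.1, n = 8.
(h/3)·[y₀ + 4y₁ + 2y₂ + 4y₃ + 2y₄ + 4y₅ + 2y₆ + 4y₇ + y₈] = 0.033333·(37.36) = 1.24533.

1.24533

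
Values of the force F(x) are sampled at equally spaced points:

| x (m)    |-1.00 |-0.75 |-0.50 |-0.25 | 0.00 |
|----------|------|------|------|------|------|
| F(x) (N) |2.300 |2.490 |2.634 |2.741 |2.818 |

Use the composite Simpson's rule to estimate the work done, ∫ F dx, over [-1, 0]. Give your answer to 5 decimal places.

2.60917

h = 0.25, n = 4.
(h/3)·[y₀ + 4y₁ + 2y₂ + 4y₃ + y₄] = 0.083333·(31.310) = 2.60917.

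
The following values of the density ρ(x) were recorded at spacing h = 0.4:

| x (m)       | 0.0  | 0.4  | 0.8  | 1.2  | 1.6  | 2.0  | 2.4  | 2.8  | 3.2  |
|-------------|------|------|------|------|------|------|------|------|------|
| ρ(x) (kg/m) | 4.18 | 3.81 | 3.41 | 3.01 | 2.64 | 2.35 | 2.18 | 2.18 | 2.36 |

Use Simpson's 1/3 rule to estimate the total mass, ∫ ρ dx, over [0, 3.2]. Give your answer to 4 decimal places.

h = 0.4, n = 8.
(h/3)·[y₀ + 4y₁ + 2y₂ + 4y₃ + 2y₄ + 4y₅ + 2y₆ + 4y₇ + y₈] = 0.133333·(68.40) = 9.1200.

9.1200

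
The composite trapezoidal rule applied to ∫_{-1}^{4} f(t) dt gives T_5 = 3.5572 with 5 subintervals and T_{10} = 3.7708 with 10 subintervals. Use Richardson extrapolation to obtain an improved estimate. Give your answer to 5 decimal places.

R = (4·T_{10} − T_5) / 3 = (4·3.7708 − 3.5572)/3 = (11.5260)/3 = 3.84200.

3.84200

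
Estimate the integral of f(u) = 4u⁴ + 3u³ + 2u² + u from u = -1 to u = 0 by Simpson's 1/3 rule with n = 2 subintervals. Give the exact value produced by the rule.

0.25

h = (0 − (-1))/2 = 0.5.
Nodes u₀,…,u₂ = -1, -0.5, 0.
f(u) = 4u⁴ + 3u³ + 2u² + u: f₀=2, f₁=-0.125, f₂=0.
(h/3)·[f₀ + 4f₁ + f₂] = 0.166667·(1.5) = 0.25.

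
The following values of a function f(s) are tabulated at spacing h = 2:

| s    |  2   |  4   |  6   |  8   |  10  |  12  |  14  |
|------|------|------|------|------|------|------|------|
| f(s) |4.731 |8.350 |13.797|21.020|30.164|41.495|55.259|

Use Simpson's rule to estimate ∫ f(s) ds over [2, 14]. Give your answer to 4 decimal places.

h = 2, n = 6.
(h/3)·[y₀ + 4y₁ + 2y₂ + 4y₃ + 2y₄ + 4y₅ + y₆] = 0.666667·(431.372) = 287.5813.

287.5813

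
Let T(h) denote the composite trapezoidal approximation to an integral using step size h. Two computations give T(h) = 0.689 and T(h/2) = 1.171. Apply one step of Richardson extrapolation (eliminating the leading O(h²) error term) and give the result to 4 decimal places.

R = (4·T(h/2) − T(h)) / 3 = (4·1.171 − 0.689)/3 = (3.995)/3 = 1.3317.

1.3317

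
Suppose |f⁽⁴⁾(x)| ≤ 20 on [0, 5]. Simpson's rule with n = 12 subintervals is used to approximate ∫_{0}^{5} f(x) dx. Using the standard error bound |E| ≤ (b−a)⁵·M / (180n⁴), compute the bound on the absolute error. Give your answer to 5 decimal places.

|E| ≤ (5)⁵·20 / (180·12⁴) = 62500/3732480 = 0.01674.

0.01674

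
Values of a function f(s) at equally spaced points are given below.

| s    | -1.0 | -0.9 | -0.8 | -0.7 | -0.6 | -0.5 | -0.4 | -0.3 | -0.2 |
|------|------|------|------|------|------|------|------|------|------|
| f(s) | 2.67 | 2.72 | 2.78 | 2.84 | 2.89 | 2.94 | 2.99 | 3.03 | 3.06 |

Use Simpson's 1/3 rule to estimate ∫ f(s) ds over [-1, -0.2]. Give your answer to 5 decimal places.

2.30567

h = 0.1, n = 8.
(h/3)·[y₀ + 4y₁ + 2y₂ + 4y₃ + 2y₄ + 4y₅ + 2y₆ + 4y₇ + y₈] = 0.033333·(69.17) = 2.30567.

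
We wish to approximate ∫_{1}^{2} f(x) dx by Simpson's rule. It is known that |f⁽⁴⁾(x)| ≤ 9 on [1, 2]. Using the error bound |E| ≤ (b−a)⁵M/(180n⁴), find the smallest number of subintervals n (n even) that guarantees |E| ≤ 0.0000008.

16

Need 9/(180n⁴) ≤ 0.0000008.
n⁴ ≥ 9/(180·0.0000008) = 62500 ⇒ n ≥ 15.8114, so the smallest even n is 16. (n must be even for Simpson's rule.)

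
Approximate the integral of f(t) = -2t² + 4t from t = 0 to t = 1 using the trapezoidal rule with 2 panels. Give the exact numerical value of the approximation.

h = (1 − 0)/2 = 0.5.
Nodes t₀,…,t₂ = 0, 0.5, 1.
f(t) = -2t² + 4t: f₀=0, f₁=1.5, f₂=2.
(h/2)·[f₀ + 2f₁ + f₂] = 0.25·(5) = 1.25.

1.25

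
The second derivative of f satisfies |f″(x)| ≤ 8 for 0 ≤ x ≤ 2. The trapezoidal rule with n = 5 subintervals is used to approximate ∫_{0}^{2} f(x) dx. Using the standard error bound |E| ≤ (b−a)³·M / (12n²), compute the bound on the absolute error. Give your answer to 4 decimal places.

0.2133

|E| ≤ (2)³·8 / (12·5²) = 64/300 = 0.2133.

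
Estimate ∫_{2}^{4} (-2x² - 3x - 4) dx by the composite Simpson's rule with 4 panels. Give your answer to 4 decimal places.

h = (4 − 2)/4 = 0.5.
Nodes x₀,…,x₄ = 2, 2.5, 3, 3.5, 4.
f(x) = -2x² - 3x - 4: f₀=-18, f₁=-24, f₂=-31, f₃=-39, f₄=-48.
(h/3)·[f₀ + 4f₁ + 2f₂ + 4f₃ + f₄] = 0.166667·(-380) = -63.3333.

-63.3333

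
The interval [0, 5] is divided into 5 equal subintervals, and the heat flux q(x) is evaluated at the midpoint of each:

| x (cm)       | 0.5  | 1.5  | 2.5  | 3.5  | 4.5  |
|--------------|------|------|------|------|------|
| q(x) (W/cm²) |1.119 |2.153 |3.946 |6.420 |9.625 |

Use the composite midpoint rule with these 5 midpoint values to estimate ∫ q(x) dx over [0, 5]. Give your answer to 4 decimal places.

23.2630

h = 1, n = 5.
h·[y(m₁) + y(m₂) + y(m₃) + y(m₄) + y(m₅)] = 1·(23.263) = 23.2630.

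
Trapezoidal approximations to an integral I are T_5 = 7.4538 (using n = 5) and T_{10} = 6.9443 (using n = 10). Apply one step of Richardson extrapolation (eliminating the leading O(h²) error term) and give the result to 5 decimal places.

R = (4·T_{10} − T_5) / 3 = (4·6.9443 − 7.4538)/3 = (20.3234)/3 = 6.77447.

6.77447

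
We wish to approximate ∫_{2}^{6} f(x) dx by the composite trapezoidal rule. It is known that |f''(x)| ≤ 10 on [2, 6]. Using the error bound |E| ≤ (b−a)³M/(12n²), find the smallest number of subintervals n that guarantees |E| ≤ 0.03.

43

Need 640/(12n²) ≤ 0.03.
n² ≥ 640/(12·0.03) = 1777.78 ⇒ n ≥ 42.1637, so the smallest n is 43.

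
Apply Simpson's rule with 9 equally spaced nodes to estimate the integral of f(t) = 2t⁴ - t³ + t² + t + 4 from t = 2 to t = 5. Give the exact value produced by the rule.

h = (5 − 2)/8 = 0.375.
Nodes t₀,…,t₈ = 2, 2.375, 2.75, 3.125, 3.5, 3.875, 4.25, 4.625, 5.
f(t) = 2t⁴ - t³ + t² + t + 4: f₀=34, f₁=62.25244140625, f₂=107.8984375, f₃=177.10791015625, f₄=277, f₅=415.64306640625, f₆=602.0546875, f₇=846.20166015625, f₈=1159.
(h/3)·[f₀ + 4f₁ + 2f₂ + 4f₃ + 2f₄ + 4f₅ + 2f₆ + 4f₇ + f₈] = 0.125·(9171.7265625) = 1146.4658203125.

1146.4658203125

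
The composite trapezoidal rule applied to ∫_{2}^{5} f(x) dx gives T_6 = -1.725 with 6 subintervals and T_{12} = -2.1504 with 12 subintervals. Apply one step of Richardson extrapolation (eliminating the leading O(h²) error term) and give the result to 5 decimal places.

R = (4·T_{12} − T_6) / 3 = (4·(-2.1504) − (-1.725))/3 = (-6.8766)/3 = -2.29220.

-2.29220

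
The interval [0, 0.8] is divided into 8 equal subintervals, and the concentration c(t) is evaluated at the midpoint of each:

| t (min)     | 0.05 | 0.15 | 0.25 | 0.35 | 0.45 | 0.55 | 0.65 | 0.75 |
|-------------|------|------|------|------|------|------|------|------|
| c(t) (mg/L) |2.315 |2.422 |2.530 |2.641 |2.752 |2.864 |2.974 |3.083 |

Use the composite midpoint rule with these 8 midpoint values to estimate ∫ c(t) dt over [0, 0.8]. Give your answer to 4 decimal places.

h = 0.1, n = 8.
h·[y(m₁) + y(m₂) + y(m₃) + y(m₄) + y(m₅) + y(m₆) + y(m₇) + y(m₈)] = 0.1·(21.581) = 2.1581.

2.1581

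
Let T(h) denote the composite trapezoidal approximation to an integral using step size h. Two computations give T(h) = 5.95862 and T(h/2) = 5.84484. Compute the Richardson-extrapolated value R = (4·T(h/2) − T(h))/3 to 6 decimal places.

R = (4·T(h/2) − T(h)) / 3 = (4·5.84484 − 5.95862)/3 = (17.42074)/3 = 5.806913.

5.806913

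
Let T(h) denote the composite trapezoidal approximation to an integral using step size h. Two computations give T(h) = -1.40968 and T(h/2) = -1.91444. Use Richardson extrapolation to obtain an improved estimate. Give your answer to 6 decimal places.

R = (4·T(h/2) − T(h)) / 3 = (4·(-1.91444) − (-1.40968))/3 = (-6.24808)/3 = -2.082693.

-2.082693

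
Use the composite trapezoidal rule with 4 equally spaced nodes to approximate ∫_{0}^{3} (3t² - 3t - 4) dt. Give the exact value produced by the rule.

3

h = (3 − 0)/3 = 1.
Nodes t₀,…,t₃ = 0, 1, 2, 3.
f(t) = 3t² - 3t - 4: f₀=-4, f₁=-4, f₂=2, f₃=14.
(h/2)·[f₀ + 2f₁ + 2f₂ + f₃] = 0.5·(6) = 3.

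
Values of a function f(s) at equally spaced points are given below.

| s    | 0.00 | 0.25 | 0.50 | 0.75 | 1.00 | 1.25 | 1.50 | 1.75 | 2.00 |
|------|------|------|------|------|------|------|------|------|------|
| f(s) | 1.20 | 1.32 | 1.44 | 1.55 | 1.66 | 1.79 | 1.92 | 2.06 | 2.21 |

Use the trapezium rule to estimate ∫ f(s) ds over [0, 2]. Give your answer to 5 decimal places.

3.36125

h = 0.25, n = 8.
(h/2)·[y₀ + 2y₁ + 2y₂ + 2y₃ + 2y₄ + 2y₅ + 2y₆ + 2y₇ + y₈] = 0.125·(26.89) = 3.36125.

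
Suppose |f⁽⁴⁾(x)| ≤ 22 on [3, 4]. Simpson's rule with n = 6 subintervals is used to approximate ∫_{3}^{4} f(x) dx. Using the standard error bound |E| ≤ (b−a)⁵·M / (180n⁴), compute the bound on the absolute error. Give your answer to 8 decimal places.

|E| ≤ (1)⁵·22 / (180·6⁴) = 22/233280 = 0.00009431.

0.00009431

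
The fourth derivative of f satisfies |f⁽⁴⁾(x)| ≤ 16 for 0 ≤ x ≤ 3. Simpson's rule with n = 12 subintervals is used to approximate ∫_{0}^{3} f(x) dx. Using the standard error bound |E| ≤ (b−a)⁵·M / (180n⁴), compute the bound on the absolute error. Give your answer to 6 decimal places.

|E| ≤ (3)⁵·16 / (180·12⁴) = 3888/3732480 = 0.001042.

0.001042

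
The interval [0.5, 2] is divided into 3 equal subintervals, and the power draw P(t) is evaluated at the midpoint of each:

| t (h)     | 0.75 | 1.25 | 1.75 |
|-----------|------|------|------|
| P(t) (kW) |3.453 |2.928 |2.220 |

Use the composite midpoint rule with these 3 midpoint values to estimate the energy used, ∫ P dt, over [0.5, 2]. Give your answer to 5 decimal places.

h = 0.5, n = 3.
h·[y(m₁) + y(m₂) + y(m₃)] = 0.5·(8.601) = 4.30050.

4.30050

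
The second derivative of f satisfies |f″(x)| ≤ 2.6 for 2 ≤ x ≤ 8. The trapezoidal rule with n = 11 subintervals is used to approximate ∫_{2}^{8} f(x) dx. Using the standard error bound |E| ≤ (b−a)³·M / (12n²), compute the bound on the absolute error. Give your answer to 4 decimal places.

|E| ≤ (6)³·2.6 / (12·11²) = 561.6/1452 = 0.3868.

0.3868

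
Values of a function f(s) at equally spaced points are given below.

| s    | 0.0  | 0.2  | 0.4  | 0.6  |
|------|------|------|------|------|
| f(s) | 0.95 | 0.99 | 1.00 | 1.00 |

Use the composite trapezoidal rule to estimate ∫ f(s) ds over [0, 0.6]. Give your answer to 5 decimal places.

0.59300

h = 0.2, n = 3.
(h/2)·[y₀ + 2y₁ + 2y₂ + y₃] = 0.1·(5.93) = 0.59300.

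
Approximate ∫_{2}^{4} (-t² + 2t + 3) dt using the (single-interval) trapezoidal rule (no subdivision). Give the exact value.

T = (b−a)/2 · [f(2) + f(4)] = 1·[3 + (-5)] = -2.

-2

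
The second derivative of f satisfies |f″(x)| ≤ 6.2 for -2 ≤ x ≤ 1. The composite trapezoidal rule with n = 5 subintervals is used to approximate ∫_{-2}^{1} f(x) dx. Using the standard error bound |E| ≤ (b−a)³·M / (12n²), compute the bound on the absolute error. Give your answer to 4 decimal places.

0.5580

|E| ≤ (3)³·6.2 / (12·5²) = 167.4/300 = 0.5580.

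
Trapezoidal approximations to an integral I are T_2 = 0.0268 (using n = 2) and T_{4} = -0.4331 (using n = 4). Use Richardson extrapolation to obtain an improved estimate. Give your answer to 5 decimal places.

R = (4·T_{4} − T_2) / 3 = (4·(-0.4331) − 0.0268)/3 = (-1.7592)/3 = -0.58640.

-0.58640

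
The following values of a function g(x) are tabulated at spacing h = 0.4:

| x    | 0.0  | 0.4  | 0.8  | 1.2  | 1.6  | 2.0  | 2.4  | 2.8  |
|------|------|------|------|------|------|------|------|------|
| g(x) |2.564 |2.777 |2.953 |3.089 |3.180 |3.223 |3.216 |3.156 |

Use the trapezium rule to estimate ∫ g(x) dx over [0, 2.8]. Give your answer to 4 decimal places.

8.5192

h = 0.4, n = 7.
(h/2)·[y₀ + 2y₁ + 2y₂ + 2y₃ + 2y₄ + 2y₅ + 2y₆ + y₇] = 0.2·(42.596) = 8.5192.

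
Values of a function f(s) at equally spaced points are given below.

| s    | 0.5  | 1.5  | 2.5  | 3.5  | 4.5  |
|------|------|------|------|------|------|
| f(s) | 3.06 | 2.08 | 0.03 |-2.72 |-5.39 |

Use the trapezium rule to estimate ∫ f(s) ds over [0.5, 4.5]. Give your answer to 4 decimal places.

h = 1, n = 4.
(h/2)·[y₀ + 2y₁ + 2y₂ + 2y₃ + y₄] = 0.5·(-3.55) = -1.7750.

-1.7750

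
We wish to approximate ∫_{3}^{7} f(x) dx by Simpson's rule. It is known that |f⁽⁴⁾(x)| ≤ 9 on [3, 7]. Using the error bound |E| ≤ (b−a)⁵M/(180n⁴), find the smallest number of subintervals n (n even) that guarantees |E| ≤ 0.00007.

30

Need 9216/(180n⁴) ≤ 0.00007.
n⁴ ≥ 9216/(180·0.00007) = 731429 ⇒ n ≥ 29.2444, so the smallest even n is 30. (n must be even for Simpson's rule.)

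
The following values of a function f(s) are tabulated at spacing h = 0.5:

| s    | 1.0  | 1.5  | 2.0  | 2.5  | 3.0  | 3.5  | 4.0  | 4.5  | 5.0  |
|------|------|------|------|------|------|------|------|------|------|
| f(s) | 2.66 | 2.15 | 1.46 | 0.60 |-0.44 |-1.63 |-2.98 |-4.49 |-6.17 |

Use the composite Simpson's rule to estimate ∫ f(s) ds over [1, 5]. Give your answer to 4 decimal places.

h = 0.5, n = 8.
(h/3)·[y₀ + 4y₁ + 2y₂ + 4y₃ + 2y₄ + 4y₅ + 2y₆ + 4y₇ + y₈] = 0.166667·(-20.91) = -3.4850.

-3.4850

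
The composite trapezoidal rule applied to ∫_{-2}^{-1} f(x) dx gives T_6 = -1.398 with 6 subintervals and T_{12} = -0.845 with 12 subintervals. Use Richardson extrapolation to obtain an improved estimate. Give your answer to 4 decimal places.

R = (4·T_{12} − T_6) / 3 = (4·(-0.845) − (-1.398))/3 = (-1.982)/3 = -0.6607.

-0.6607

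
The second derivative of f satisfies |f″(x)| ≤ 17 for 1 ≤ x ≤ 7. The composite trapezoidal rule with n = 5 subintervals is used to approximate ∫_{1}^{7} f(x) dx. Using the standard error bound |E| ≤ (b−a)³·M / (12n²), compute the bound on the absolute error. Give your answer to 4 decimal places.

12.2400

|E| ≤ (6)³·17 / (12·5²) = 3672/300 = 12.2400.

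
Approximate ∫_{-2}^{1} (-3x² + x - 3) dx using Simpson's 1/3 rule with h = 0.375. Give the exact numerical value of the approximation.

h = (1 − (-2))/8 = 0.375.
Nodes x₀,…,x₈ = -2, -1.625, -1.25, -0.875, -0.5, -0.125, 0.25, 0.625, 1.
f(x) = -3x² + x - 3: f₀=-17, f₁=-12.546875, f₂=-8.9375, f₃=-6.171875, f₄=-4.25, f₅=-3.171875, f₆=-2.9375, f₇=-3.546875, f₈=-5.
(h/3)·[f₀ + 4f₁ + 2f₂ + 4f₃ + 2f₄ + 4f₅ + 2f₆ + 4f₇ + f₈] = 0.125·(-156) = -19.5.

-19.5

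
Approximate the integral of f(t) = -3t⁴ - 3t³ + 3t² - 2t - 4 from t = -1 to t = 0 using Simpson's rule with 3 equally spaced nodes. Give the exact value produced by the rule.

h = (0 − (-1))/2 = 0.5.
Nodes t₀,…,t₂ = -1, -0.5, 0.
f(t) = -3t⁴ - 3t³ + 3t² - 2t - 4: f₀=1, f₁=-2.0625, f₂=-4.
(h/3)·[f₀ + 4f₁ + f₂] = 0.166667·(-11.25) = -1.875.

-1.875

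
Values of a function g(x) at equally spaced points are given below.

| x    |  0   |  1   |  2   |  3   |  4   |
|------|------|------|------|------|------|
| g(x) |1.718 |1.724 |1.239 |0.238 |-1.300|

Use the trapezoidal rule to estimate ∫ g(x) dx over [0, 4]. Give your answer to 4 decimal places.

h = 1, n = 4.
(h/2)·[y₀ + 2y₁ + 2y₂ + 2y₃ + y₄] = 0.5·(6.820) = 3.4100.

3.4100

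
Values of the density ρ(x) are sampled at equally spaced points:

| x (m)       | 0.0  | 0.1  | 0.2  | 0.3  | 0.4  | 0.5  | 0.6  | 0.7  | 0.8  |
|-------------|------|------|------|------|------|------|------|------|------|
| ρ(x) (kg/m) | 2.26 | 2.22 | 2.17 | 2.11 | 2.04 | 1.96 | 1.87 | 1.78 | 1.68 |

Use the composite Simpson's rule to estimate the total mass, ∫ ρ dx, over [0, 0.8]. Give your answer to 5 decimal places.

h = 0.1, n = 8.
(h/3)·[y₀ + 4y₁ + 2y₂ + 4y₃ + 2y₄ + 4y₅ + 2y₆ + 4y₇ + y₈] = 0.033333·(48.38) = 1.61267.

1.61267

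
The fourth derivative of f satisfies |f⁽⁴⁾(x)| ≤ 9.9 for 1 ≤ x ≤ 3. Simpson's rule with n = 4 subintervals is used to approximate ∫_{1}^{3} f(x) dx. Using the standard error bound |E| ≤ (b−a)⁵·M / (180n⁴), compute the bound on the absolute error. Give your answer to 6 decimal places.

0.006875

|E| ≤ (2)⁵·9.9 / (180·4⁴) = 316.8/46080 = 0.006875.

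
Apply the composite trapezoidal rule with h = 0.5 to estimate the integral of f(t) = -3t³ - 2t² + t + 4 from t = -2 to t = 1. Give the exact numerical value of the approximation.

h = (1 − (-2))/6 = 0.5.
Nodes t₀,…,t₆ = -2, -1.5, -1, -0.5, 0, 0.5, 1.
f(t) = -3t³ - 2t² + t + 4: f₀=18, f₁=8.125, f₂=4, f₃=3.375, f₄=4, f₅=3.625, f₆=0.
(h/2)·[f₀ + 2f₁ + 2f₂ + 2f₃ + 2f₄ + 2f₅ + f₆] = 0.25·(64.25) = 16.0625.

16.0625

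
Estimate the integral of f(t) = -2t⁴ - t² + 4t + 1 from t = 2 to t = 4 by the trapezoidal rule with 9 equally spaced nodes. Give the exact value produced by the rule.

h = (4 − 2)/8 = 0.25.
Nodes t₀,…,t₈ = 2, 2.25, 2.5, 2.75, 3, 3.25, 3.5, 3.75, 4.
f(t) = -2t⁴ - t² + 4t + 1: f₀=-27, f₁=-46.3203125, f₂=-73.375, f₃=-109.9453125, f₄=-158, f₅=-219.6953125, f₆=-297.375, f₇=-393.5703125, f₈=-511.
(h/2)·[f₀ + 2f₁ + 2f₂ + 2f₃ + 2f₄ + 2f₅ + 2f₆ + 2f₇ + f₈] = 0.125·(-3134.5625) = -391.8203125.

-391.8203125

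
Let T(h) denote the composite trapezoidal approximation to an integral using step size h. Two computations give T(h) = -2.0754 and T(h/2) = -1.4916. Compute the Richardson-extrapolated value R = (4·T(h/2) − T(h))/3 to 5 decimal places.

-1.29700

R = (4·T(h/2) − T(h)) / 3 = (4·(-1.4916) − (-2.0754))/3 = (-3.8910)/3 = -1.29700.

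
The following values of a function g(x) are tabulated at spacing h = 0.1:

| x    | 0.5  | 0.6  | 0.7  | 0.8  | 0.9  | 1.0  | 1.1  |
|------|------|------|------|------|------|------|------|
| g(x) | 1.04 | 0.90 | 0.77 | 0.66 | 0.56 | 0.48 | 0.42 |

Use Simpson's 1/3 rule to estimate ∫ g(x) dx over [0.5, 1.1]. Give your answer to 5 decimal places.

h = 0.1, n = 6.
(h/3)·[y₀ + 4y₁ + 2y₂ + 4y₃ + 2y₄ + 4y₅ + y₆] = 0.033333·(12.28) = 0.40933.

0.40933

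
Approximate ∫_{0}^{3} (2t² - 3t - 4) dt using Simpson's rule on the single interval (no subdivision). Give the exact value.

S = (b−a)/6 · [f(0) + 4f(1.5) + f(3)] = 0.5·[(-4) + 4·(-4) + 5] = -7.5.

-7.5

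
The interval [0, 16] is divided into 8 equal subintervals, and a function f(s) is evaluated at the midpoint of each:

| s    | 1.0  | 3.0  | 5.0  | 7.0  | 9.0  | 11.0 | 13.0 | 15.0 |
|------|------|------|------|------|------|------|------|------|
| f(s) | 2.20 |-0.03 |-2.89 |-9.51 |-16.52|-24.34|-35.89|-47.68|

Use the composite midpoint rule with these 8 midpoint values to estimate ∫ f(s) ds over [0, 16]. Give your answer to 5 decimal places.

h = 2, n = 8.
h·[y(m₁) + y(m₂) + y(m₃) + y(m₄) + y(m₅) + y(m₆) + y(m₇) + y(m₈)] = 2·(-134.66) = -269.32000.

-269.32000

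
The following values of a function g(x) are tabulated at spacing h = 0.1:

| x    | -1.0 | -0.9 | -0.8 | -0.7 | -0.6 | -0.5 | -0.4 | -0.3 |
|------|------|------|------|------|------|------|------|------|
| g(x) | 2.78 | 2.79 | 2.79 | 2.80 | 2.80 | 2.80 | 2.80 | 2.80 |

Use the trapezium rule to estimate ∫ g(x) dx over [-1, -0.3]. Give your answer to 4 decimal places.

h = 0.1, n = 7.
(h/2)·[y₀ + 2y₁ + 2y₂ + 2y₃ + 2y₄ + 2y₅ + 2y₆ + y₇] = 0.05·(39.14) = 1.9570.

1.9570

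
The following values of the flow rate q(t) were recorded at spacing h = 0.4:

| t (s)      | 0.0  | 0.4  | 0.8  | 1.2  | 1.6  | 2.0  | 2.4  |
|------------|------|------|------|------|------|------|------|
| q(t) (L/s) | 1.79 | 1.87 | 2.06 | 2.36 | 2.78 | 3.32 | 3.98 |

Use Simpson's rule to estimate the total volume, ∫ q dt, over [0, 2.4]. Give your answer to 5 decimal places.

h = 0.4, n = 6.
(h/3)·[y₀ + 4y₁ + 2y₂ + 4y₃ + 2y₄ + 4y₅ + y₆] = 0.133333·(45.65) = 6.08667.

6.08667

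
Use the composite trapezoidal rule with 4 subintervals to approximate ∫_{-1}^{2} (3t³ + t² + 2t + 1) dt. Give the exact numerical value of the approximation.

h = (2 − (-1))/4 = 0.75.
Nodes t₀,…,t₄ = -1, -0.25, 0.5, 1.25, 2.
f(t) = 3t³ + t² + 2t + 1: f₀=-3, f₁=0.515625, f₂=2.625, f₃=10.921875, f₄=33.
(h/2)·[f₀ + 2f₁ + 2f₂ + 2f₃ + f₄] = 0.375·(58.125) = 21.796875.

21.796875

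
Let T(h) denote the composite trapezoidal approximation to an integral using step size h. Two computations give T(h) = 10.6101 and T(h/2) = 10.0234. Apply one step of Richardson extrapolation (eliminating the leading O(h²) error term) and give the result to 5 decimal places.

R = (4·T(h/2) − T(h)) / 3 = (4·10.0234 − 10.6101)/3 = (29.4835)/3 = 9.82783.

9.82783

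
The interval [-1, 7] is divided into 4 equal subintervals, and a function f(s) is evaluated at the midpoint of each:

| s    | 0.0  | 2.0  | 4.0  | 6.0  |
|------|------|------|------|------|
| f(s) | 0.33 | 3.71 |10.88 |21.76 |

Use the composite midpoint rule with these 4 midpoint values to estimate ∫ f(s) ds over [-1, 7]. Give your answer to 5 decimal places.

h = 2, n = 4.
h·[y(m₁) + y(m₂) + y(m₃) + y(m₄)] = 2·(36.68) = 73.36000.

73.36000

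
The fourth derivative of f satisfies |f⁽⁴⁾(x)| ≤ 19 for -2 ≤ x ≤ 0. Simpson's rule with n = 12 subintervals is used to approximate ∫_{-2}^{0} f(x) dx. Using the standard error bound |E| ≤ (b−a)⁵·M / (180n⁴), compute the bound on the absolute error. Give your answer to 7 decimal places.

|E| ≤ (2)⁵·19 / (180·12⁴) = 608/3732480 = 0.0001629.

0.0001629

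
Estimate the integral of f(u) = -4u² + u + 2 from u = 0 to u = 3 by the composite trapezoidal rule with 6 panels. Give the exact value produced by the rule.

h = (3 − 0)/6 = 0.5.
Nodes u₀,…,u₆ = 0, 0.5, 1, 1.5, 2, 2.5, 3.
f(u) = -4u² + u + 2: f₀=2, f₁=1.5, f₂=-1, f₃=-5.5, f₄=-12, f₅=-20.5, f₆=-31.
(h/2)·[f₀ + 2f₁ + 2f₂ + 2f₃ + 2f₄ + 2f₅ + f₆] = 0.25·(-104) = -26.

-26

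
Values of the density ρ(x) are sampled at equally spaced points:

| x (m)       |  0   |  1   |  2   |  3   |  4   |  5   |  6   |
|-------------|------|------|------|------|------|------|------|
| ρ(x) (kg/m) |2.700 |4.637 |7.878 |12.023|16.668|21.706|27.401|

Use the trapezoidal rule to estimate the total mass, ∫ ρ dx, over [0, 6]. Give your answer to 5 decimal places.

77.96250

h = 1, n = 6.
(h/2)·[y₀ + 2y₁ + 2y₂ + 2y₃ + 2y₄ + 2y₅ + y₆] = 0.5·(155.925) = 77.96250.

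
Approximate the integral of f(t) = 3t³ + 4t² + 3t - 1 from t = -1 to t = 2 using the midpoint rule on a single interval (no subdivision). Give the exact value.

M = (b−a)·f(0.5) = 3·(1.875) = 5.625.

5.625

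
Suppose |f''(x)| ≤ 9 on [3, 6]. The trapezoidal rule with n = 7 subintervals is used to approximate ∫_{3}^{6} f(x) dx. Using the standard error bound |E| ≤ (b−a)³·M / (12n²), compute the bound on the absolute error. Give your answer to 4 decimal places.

|E| ≤ (3)³·9 / (12·7²) = 243/588 = 0.4133.

0.4133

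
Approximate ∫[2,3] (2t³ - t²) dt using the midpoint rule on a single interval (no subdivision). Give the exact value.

M = (b−a)·f(2.5) = 1·(25) = 25.

25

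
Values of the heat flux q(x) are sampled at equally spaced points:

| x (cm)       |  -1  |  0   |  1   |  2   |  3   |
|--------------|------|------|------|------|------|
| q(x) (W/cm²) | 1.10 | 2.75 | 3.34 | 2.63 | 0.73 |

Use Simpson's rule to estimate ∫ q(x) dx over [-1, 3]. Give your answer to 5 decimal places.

10.01000

h = 1, n = 4.
(h/3)·[y₀ + 4y₁ + 2y₂ + 4y₃ + y₄] = 0.333333·(30.03) = 10.01000.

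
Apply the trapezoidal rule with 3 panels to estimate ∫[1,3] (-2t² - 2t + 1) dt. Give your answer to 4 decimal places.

h = (3 − 1)/3 = 0.666667.
Nodes t₀,…,t₃ = 1, 1.666667, 2.333333, 3.
f(t) = -2t² - 2t + 1: f₀=-3, f₁=-7.888889, f₂=-14.555556, f₃=-23.
(h/2)·[f₀ + 2f₁ + 2f₂ + f₃] = 0.333333·(-70.888889) = -23.6296.

-23.6296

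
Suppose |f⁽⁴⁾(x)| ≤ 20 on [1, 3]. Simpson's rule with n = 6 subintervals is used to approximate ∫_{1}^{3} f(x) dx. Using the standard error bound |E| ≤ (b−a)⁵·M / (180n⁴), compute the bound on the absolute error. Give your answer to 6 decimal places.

0.002743

|E| ≤ (2)⁵·20 / (180·6⁴) = 640/233280 = 0.002743.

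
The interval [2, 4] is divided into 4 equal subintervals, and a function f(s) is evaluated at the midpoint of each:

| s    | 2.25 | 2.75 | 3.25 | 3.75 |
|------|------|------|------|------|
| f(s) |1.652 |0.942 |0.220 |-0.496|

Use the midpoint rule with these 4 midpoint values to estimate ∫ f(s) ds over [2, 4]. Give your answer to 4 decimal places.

h = 0.5, n = 4.
h·[y(m₁) + y(m₂) + y(m₃) + y(m₄)] = 0.5·(2.318) = 1.1590.

1.1590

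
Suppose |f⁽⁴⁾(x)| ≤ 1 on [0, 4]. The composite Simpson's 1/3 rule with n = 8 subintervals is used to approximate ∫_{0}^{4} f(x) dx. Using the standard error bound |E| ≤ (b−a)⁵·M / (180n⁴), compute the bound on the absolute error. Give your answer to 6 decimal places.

|E| ≤ (4)⁵·1 / (180·8⁴) = 1024/737280 = 0.001389.

0.001389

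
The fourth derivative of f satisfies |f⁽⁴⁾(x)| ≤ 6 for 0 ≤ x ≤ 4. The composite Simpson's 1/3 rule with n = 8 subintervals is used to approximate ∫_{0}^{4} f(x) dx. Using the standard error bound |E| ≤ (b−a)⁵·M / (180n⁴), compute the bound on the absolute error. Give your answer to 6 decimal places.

|E| ≤ (4)⁵·6 / (180·8⁴) = 6144/737280 = 0.008333.

0.008333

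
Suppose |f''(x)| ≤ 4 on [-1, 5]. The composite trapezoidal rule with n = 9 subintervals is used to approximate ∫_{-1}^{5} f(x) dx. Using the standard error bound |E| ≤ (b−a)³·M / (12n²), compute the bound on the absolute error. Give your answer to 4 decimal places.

0.8889

|E| ≤ (6)³·4 / (12·9²) = 864/972 = 0.8889.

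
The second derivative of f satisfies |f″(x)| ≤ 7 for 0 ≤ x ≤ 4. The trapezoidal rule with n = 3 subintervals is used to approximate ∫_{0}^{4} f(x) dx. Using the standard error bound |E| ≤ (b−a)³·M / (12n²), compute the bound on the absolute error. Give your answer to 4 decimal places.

|E| ≤ (4)³·7 / (12·3²) = 448/108 = 4.1481.

4.1481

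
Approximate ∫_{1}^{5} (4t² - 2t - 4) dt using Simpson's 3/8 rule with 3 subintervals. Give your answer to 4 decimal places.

125.3333

h = (5 − 1)/3 = 1.333333.
Nodes t₀,…,t₃ = 1, 2.333333, 3.666667, 5.
f(t) = 4t² - 2t - 4: f₀=-2, f₁=13.111111, f₂=42.444444, f₃=86.
(3h/8)·[f₀ + 3f₁ + 3f₂ + f₃] = 0.5·(250.666667) = 125.3333.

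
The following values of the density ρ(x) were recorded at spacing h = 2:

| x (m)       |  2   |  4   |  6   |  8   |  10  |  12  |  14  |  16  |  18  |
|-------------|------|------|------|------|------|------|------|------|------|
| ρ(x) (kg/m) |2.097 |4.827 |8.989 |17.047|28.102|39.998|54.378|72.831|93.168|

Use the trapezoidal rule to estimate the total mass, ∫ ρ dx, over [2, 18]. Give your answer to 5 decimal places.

h = 2, n = 8.
(h/2)·[y₀ + 2y₁ + 2y₂ + 2y₃ + 2y₄ + 2y₅ + 2y₆ + 2y₇ + y₈] = 1·(547.609) = 547.60900.

547.60900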